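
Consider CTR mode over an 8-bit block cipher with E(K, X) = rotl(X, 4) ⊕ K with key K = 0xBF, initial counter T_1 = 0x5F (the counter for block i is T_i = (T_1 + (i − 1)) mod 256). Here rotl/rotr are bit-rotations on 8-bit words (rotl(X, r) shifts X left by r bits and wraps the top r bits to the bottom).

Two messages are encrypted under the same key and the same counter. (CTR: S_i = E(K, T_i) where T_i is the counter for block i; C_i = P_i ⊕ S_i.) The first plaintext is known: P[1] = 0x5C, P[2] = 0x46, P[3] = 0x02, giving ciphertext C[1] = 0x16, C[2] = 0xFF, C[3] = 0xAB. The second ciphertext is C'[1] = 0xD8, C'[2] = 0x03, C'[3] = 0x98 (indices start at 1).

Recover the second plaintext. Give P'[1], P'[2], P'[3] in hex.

In CTR with a reused counter, both messages share the same keystream S_i, so C_i ⊕ C'_i = P_i ⊕ P'_i and thus P'_i = P_i ⊕ C_i ⊕ C'_i.
P'[1]: 0x5C ⊕ 0x16 ⊕ 0xD8 = 0x92.
P'[2]: 0x46 ⊕ 0xFF ⊕ 0x03 = 0xBA.
P'[3]: 0x02 ⊕ 0xAB ⊕ 0x98 = 0x31.

P'[1] = 0x92, P'[2] = 0xBA, P'[3] = 0x31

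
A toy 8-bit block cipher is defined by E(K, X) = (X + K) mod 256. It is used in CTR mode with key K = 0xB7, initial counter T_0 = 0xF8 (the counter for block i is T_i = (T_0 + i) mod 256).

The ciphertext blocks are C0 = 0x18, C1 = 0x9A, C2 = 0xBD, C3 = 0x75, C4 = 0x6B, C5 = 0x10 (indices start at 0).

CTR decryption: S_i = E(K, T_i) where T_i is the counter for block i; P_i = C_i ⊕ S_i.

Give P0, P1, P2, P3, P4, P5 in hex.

P0: T = 0xF8, S = E(K, T) = 0xAF; 0x18 ⊕ 0xAF = 0xB7.
P1: T = 0xF9, S = E(K, T) = 0xB0; 0x9A ⊕ 0xB0 = 0x2A.
P2: T = 0xFA, S = E(K, T) = 0xB1; 0xBD ⊕ 0xB1 = 0x0C.
P3: T = 0xFB, S = E(K, T) = 0xB2; 0x75 ⊕ 0xB2 = 0xC7.
P4: T = 0xFC, S = E(K, T) = 0xB3; 0x6B ⊕ 0xB3 = 0xD8.
P5: T = 0xFD, S = E(K, T) = 0xB4; 0x10 ⊕ 0xB4 = 0xA4.

P0 = 0xB7, P1 = 0x2A, P2 = 0x0C, P3 = 0xC7, P4 = 0xD8, P5 = 0xA4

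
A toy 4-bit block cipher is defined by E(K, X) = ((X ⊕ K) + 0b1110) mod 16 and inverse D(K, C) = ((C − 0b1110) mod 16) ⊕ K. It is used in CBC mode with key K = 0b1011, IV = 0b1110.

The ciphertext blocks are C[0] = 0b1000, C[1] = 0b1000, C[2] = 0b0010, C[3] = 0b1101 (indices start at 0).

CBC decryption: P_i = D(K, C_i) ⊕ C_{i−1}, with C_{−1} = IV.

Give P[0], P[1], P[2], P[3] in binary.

P[0] = 0b1111, P[1] = 0b1001, P[2] = 0b0111, P[3] = 0b0110

P[0]: D(K, 0b1000) = 0b0001; 0b0001 ⊕ 0b1110 = 0b1111.
P[1]: D(K, 0b1000) = 0b0001; 0b0001 ⊕ 0b1000 = 0b1001.
P[2]: D(K, 0b0010) = 0b1111; 0b1111 ⊕ 0b1000 = 0b0111.
P[3]: D(K, 0b1101) = 0b0100; 0b0100 ⊕ 0b0010 = 0b0110.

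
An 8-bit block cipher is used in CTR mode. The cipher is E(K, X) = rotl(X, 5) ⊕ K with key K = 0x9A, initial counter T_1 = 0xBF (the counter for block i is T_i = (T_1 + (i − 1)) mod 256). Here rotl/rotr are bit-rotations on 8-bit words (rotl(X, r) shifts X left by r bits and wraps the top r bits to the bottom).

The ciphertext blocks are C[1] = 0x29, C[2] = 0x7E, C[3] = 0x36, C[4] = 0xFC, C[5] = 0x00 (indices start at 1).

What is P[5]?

CTR decryption: S_i = E(K, T_i) where T_i is the counter for block i; P_i = C_i ⊕ S_i.
P[5]: T = 0xC3, S = E(K, T) = 0xE2; 0x00 ⊕ 0xE2 = 0xE2.

P[5] = 0xE2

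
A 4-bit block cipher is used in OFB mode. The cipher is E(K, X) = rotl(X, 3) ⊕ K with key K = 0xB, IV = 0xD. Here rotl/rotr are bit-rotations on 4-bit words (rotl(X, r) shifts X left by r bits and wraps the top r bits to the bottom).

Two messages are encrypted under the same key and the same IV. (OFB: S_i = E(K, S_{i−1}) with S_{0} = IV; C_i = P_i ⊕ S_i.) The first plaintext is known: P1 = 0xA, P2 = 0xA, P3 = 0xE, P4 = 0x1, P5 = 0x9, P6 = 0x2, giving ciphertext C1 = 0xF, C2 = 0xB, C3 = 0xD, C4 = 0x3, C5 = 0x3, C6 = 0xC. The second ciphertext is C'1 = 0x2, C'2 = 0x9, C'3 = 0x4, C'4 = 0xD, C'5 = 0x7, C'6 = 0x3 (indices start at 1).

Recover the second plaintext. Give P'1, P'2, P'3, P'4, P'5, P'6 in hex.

P'1 = 0x7, P'2 = 0x8, P'3 = 0x7, P'4 = 0xF, P'5 = 0xD, P'6 = 0xD

In OFB with a reused IV, both messages share the same keystream S_i, so C_i ⊕ C'_i = P_i ⊕ P'_i and thus P'_i = P_i ⊕ C_i ⊕ C'_i.
P'1: 0xA ⊕ 0xF ⊕ 0x2 = 0x7.
P'2: 0xA ⊕ 0xB ⊕ 0x9 = 0x8.
P'3: 0xE ⊕ 0xD ⊕ 0x4 = 0x7.
P'4: 0x1 ⊕ 0x3 ⊕ 0xD = 0xF.
P'5: 0x9 ⊕ 0x3 ⊕ 0x7 = 0xD.
P'6: 0x2 ⊕ 0xC ⊕ 0x3 = 0xD.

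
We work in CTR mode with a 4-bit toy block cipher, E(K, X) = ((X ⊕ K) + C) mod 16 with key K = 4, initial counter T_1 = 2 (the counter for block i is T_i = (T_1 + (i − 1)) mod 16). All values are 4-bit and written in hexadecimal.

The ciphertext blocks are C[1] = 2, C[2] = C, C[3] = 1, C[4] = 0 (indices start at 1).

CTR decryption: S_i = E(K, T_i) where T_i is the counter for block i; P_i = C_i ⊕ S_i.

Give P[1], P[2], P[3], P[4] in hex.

P[1]: T = 2, S = E(K, T) = 2; 2 ⊕ 2 = 0.
P[2]: T = 3, S = E(K, T) = 3; C ⊕ 3 = F.
P[3]: T = 4, S = E(K, T) = C; 1 ⊕ C = D.
P[4]: T = 5, S = E(K, T) = D; 0 ⊕ D = D.

P[1] = 0, P[2] = F, P[3] = D, P[4] = D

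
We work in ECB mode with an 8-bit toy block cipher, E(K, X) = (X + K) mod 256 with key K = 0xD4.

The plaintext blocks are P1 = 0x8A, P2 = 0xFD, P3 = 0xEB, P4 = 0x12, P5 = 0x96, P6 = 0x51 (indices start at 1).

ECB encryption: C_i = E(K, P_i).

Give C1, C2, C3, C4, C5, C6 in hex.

C1: E(K, 0x8A) = 0x5E.
C2: E(K, 0xFD) = 0xD1.
C3: E(K, 0xEB) = 0xBF.
C4: E(K, 0x12) = 0xE6.
C5: E(K, 0x96) = 0x6A.
C6: E(K, 0x51) = 0x25.

C1 = 0x5E, C2 = 0xD1, C3 = 0xBF, C4 = 0xE6, C5 = 0x6A, C6 = 0x25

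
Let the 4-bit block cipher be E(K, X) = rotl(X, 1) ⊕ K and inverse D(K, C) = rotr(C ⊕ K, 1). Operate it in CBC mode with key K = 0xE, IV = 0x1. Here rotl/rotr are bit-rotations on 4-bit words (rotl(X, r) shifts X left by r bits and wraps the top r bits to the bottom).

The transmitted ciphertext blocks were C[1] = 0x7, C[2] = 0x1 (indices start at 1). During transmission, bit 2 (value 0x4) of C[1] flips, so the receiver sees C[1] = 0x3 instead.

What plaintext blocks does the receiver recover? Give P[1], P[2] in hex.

CBC decryption: P_i = D(K, C_i) ⊕ C_{i−1}, with C_{0} = IV.
Only C[1] changed, to 0x3. In CBC, a change in C_i garbles P_i and flips the same bit in P_{i+1}. Decrypting the received ciphertext:
P[1]: D(K, 0x3) = 0xE; 0xE ⊕ 0x1 = 0xF.
P[2]: D(K, 0x1) = 0xF; 0xF ⊕ 0x3 = 0xC.
Blocks that differ from the original plaintext: P[1], P[2].

P[1] = 0xF, P[2] = 0xC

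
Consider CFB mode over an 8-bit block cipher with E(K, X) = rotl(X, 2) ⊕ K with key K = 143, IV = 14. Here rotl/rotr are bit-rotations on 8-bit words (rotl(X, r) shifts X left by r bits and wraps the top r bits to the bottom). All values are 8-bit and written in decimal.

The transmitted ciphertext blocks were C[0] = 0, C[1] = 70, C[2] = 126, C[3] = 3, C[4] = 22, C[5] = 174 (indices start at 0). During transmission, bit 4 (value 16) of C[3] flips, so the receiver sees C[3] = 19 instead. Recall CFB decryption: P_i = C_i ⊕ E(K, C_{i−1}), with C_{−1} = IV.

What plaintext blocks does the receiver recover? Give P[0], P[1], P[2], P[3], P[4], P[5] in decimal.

P[0] = 183, P[1] = 201, P[2] = 232, P[3] = 101, P[4] = 213, P[5] = 121

Only C[3] changed, to 19. In CFB, a change in C_i flips the same bit in P_i and garbles P_{i+1}. Decrypting the received ciphertext:
P[0]: E(K, 14) = 183; 0 ⊕ 183 = 183.
P[1]: E(K, 0) = 143; 70 ⊕ 143 = 201.
P[2]: E(K, 70) = 150; 126 ⊕ 150 = 232.
P[3]: E(K, 126) = 118; 19 ⊕ 118 = 101.
P[4]: E(K, 19) = 195; 22 ⊕ 195 = 213.
P[5]: E(K, 22) = 215; 174 ⊕ 215 = 121.
Blocks that differ from the original plaintext: P[3], P[4].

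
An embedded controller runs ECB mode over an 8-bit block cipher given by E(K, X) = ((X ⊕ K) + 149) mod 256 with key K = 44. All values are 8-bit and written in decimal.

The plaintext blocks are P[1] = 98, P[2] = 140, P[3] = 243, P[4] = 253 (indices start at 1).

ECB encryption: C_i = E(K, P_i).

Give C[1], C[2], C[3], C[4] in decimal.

C[1]: E(K, 98) = 227.
C[2]: E(K, 140) = 53.
C[3]: E(K, 243) = 116.
C[4]: E(K, 253) = 102.

C[1] = 227, C[2] = 53, C[3] = 116, C[4] = 102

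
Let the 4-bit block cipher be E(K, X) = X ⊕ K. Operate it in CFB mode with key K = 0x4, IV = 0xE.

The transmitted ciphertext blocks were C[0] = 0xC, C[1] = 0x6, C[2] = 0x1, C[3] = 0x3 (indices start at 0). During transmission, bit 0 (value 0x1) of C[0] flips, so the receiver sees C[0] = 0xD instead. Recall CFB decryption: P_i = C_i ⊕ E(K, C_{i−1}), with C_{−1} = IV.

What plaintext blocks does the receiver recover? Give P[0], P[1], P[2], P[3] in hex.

Only C[0] changed, to 0xD. In CFB, a change in C_i flips the same bit in P_i and garbles P_{i+1}. Decrypting the received ciphertext:
P[0]: E(K, 0xE) = 0xA; 0xD ⊕ 0xA = 0x7.
P[1]: E(K, 0xD) = 0x9; 0x6 ⊕ 0x9 = 0xF.
P[2]: E(K, 0x6) = 0x2; 0x1 ⊕ 0x2 = 0x3.
P[3]: E(K, 0x1) = 0x5; 0x3 ⊕ 0x5 = 0x6.
Blocks that differ from the original plaintext: P[0], P[1].

P[0] = 0x7, P[1] = 0xF, P[2] = 0x3, P[3] = 0x6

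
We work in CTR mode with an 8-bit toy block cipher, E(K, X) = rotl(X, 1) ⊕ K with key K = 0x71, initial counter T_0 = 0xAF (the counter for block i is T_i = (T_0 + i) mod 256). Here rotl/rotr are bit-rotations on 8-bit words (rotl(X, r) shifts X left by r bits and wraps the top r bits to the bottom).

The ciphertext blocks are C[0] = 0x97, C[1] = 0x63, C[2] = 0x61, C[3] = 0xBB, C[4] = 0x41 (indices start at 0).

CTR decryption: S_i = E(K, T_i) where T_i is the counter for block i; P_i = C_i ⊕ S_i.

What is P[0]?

P[0] = 0xB9

P[0]: T = 0xAF, S = E(K, T) = 0x2E; 0x97 ⊕ 0x2E = 0xB9.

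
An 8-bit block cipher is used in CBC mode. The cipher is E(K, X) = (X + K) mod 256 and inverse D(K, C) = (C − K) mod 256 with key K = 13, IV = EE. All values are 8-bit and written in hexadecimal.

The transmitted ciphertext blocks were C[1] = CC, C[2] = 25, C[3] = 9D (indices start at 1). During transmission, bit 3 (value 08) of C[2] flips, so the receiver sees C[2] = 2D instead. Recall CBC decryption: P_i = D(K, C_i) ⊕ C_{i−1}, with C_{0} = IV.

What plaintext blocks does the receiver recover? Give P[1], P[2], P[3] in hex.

Only C[2] changed, to 2D. In CBC, a change in C_i garbles P_i and flips the same bit in P_{i+1}. Decrypting the received ciphertext:
P[1]: D(K, CC) = B9; B9 ⊕ EE = 57.
P[2]: D(K, 2D) = 1A; 1A ⊕ CC = D6.
P[3]: D(K, 9D) = 8A; 8A ⊕ 2D = A7.
Blocks that differ from the original plaintext: P[2], P[3].

P[1] = 57, P[2] = D6, P[3] = A7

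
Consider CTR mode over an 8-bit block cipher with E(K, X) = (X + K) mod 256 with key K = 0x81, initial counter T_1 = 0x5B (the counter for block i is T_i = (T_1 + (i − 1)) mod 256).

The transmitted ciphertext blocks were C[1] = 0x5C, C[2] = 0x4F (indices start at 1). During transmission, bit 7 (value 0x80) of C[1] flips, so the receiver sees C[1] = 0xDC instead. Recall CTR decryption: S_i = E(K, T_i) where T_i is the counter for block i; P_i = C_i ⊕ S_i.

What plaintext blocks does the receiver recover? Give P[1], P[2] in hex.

Only C[1] changed, to 0xDC. In CTR, a change in C_i flips the same bit in P_i only; the keystream is unaffected. Decrypting the received ciphertext:
P[1]: T = 0x5B, S = E(K, T) = 0xDC; 0xDC ⊕ 0xDC = 0x00.
P[2]: T = 0x5C, S = E(K, T) = 0xDD; 0x4F ⊕ 0xDD = 0x92.
Blocks that differ from the original plaintext: P[1].

P[1] = 0x00, P[2] = 0x92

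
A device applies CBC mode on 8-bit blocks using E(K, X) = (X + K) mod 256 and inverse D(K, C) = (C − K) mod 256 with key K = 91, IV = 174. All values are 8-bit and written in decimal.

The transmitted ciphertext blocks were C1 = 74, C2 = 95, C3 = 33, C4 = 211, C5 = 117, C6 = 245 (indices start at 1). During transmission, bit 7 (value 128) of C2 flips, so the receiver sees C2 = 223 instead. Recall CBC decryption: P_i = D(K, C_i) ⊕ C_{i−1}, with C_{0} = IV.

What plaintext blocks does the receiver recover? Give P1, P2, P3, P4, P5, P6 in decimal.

P1 = 65, P2 = 206, P3 = 25, P4 = 89, P5 = 201, P6 = 239

Only C2 changed, to 223. In CBC, a change in C_i garbles P_i and flips the same bit in P_{i+1}. Decrypting the received ciphertext:
P1: D(K, 74) = 239; 239 ⊕ 174 = 65.
P2: D(K, 223) = 132; 132 ⊕ 74 = 206.
P3: D(K, 33) = 198; 198 ⊕ 223 = 25.
P4: D(K, 211) = 120; 120 ⊕ 33 = 89.
P5: D(K, 117) = 26; 26 ⊕ 211 = 201.
P6: D(K, 245) = 154; 154 ⊕ 117 = 239.
Blocks that differ from the original plaintext: P2, P3.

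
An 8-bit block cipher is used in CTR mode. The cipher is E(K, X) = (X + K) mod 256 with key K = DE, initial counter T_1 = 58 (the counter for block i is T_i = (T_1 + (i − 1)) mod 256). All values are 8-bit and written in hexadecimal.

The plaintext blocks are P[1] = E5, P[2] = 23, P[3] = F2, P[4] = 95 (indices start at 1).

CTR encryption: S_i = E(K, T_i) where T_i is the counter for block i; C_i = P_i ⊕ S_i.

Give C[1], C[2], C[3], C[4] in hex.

C[1]: T = 58, S = E(K, T) = 36; E5 ⊕ 36 = D3.
C[2]: T = 59, S = E(K, T) = 37; 23 ⊕ 37 = 14.
C[3]: T = 5A, S = E(K, T) = 38; F2 ⊕ 38 = CA.
C[4]: T = 5B, S = E(K, T) = 39; 95 ⊕ 39 = AC.

C[1] = D3, C[2] = 14, C[3] = CA, C[4] = AC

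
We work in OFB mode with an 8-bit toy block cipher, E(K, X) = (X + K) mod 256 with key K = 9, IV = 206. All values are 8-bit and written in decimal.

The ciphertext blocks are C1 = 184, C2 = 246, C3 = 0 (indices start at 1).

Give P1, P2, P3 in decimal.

OFB decryption: S_i = E(K, S_{i−1}) with S_{0} = IV; P_i = C_i ⊕ S_i.
P1: S = E(K, 206) = 215; 184 ⊕ 215 = 111.
P2: S = E(K, 215) = 224; 246 ⊕ 224 = 22.
P3: S = E(K, 224) = 233; 0 ⊕ 233 = 233.

P1 = 111, P2 = 22, P3 = 233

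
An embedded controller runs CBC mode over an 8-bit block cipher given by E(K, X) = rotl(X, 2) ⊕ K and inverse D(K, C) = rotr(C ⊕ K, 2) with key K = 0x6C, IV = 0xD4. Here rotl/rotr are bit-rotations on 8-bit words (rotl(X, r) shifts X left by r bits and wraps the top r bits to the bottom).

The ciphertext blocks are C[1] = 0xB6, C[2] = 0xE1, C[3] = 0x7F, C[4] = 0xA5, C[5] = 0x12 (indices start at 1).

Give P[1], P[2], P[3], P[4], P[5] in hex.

CBC decryption: P_i = D(K, C_i) ⊕ C_{i−1}, with C_{0} = IV.
P[1]: D(K, 0xB6) = 0xB6; 0xB6 ⊕ 0xD4 = 0x62.
P[2]: D(K, 0xE1) = 0x63; 0x63 ⊕ 0xB6 = 0xD5.
P[3]: D(K, 0x7F) = 0xC4; 0xC4 ⊕ 0xE1 = 0x25.
P[4]: D(K, 0xA5) = 0x72; 0x72 ⊕ 0x7F = 0x0D.
P[5]: D(K, 0x12) = 0x9F; 0x9F ⊕ 0xA5 = 0x3A.

P[1] = 0x62, P[2] = 0xD5, P[3] = 0x25, P[4] = 0x0D, P[5] = 0x3A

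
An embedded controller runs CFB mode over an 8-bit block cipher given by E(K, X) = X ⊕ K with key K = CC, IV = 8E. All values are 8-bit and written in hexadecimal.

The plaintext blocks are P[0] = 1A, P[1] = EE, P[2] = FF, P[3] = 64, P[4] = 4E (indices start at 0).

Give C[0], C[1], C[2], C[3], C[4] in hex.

CFB encryption: C_i = P_i ⊕ E(K, C_{i−1}), with C_{−1} = IV.
C[0]: E(K, 8E) = 42; 1A ⊕ 42 = 58.
C[1]: E(K, 58) = 94; EE ⊕ 94 = 7A.
C[2]: E(K, 7A) = B6; FF ⊕ B6 = 49.
C[3]: E(K, 49) = 85; 64 ⊕ 85 = E1.
C[4]: E(K, E1) = 2D; 4E ⊕ 2D = 63.

C[0] = 58, C[1] = 7A, C[2] = 49, C[3] = E1, C[4] = 63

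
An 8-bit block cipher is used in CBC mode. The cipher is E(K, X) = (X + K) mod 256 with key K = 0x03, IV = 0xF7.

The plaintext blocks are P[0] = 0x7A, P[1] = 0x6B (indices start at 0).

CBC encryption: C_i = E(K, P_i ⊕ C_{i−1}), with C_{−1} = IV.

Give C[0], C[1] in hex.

C[0] = 0x90, C[1] = 0xFE

C[0]: P[0] ⊕ 0xF7 = 0x8D; E(K, 0x8D) = 0x90.
C[1]: P[1] ⊕ 0x90 = 0xFB; E(K, 0xFB) = 0xFE.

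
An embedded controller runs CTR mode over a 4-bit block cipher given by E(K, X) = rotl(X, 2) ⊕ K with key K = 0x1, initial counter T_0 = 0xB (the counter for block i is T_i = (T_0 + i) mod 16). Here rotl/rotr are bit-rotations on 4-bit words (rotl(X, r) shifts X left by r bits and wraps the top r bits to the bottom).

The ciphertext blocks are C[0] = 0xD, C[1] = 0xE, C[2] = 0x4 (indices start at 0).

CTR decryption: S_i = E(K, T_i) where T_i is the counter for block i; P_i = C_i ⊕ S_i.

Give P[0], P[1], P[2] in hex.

P[0]: T = 0xB, S = E(K, T) = 0xF; 0xD ⊕ 0xF = 0x2.
P[1]: T = 0xC, S = E(K, T) = 0x2; 0xE ⊕ 0x2 = 0xC.
P[2]: T = 0xD, S = E(K, T) = 0x6; 0x4 ⊕ 0x6 = 0x2.

P[0] = 0x2, P[1] = 0xC, P[2] = 0x2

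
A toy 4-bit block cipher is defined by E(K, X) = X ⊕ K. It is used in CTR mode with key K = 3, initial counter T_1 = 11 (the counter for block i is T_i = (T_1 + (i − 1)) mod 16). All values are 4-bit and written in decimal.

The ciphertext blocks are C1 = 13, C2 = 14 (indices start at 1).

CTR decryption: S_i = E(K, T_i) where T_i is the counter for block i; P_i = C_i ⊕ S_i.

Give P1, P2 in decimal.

P1: T = 11, S = E(K, T) = 8; 13 ⊕ 8 = 5.
P2: T = 12, S = E(K, T) = 15; 14 ⊕ 15 = 1.

P1 = 5, P2 = 1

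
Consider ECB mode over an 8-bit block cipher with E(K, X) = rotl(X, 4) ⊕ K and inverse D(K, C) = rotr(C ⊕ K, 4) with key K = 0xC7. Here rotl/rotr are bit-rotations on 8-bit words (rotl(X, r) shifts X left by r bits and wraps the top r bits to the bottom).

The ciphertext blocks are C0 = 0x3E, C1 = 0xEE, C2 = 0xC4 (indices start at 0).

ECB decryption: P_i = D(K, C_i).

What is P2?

P2: D(K, 0xC4) = 0x30.

P2 = 0x30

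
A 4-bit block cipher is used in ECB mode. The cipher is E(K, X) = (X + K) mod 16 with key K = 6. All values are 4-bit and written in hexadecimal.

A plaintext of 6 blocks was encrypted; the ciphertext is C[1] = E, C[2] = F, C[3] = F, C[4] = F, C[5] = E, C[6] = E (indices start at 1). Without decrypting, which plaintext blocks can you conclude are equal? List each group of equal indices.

P[1] = P[5] = P[6]; P[2] = P[3] = P[4]

ECB encrypts each block independently with the same key, so equal ciphertext blocks imply equal plaintext blocks.
C[1] = C[5] = C[6] = E, so P[1] = P[5] = P[6].
C[2] = C[3] = C[4] = F, so P[2] = P[3] = P[4].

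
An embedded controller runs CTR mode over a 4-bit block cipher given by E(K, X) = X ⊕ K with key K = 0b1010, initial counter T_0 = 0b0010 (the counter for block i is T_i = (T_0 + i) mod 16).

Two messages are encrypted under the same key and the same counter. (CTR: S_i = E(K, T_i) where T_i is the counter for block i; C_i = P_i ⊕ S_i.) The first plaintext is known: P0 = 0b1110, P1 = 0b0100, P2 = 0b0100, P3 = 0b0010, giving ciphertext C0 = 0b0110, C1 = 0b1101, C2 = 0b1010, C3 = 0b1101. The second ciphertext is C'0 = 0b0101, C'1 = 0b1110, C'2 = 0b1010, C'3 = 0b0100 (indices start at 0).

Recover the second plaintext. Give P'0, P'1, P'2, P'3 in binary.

P'0 = 0b1101, P'1 = 0b0111, P'2 = 0b0100, P'3 = 0b1011

In CTR with a reused counter, both messages share the same keystream S_i, so C_i ⊕ C'_i = P_i ⊕ P'_i and thus P'_i = P_i ⊕ C_i ⊕ C'_i.
P'0: 0b1110 ⊕ 0b0110 ⊕ 0b0101 = 0b1101.
P'1: 0b0100 ⊕ 0b1101 ⊕ 0b1110 = 0b0111.
P'2: 0b0100 ⊕ 0b1010 ⊕ 0b1010 = 0b0100.
P'3: 0b0010 ⊕ 0b1101 ⊕ 0b0100 = 0b1011.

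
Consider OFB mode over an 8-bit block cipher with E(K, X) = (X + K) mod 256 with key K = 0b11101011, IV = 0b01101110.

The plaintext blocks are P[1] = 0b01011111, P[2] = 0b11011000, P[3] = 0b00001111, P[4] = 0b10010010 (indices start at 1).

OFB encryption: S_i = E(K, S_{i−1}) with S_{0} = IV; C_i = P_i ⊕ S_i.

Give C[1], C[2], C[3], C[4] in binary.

C[1] = 0b00000110, C[2] = 0b10011100, C[3] = 0b00100000, C[4] = 0b10001000

C[1]: S = E(K, 0b01101110) = 0b01011001; 0b01011111 ⊕ 0b01011001 = 0b00000110.
C[2]: S = E(K, 0b01011001) = 0b01000100; 0b11011000 ⊕ 0b01000100 = 0b10011100.
C[3]: S = E(K, 0b01000100) = 0b00101111; 0b00001111 ⊕ 0b00101111 = 0b00100000.
C[4]: S = E(K, 0b00101111) = 0b00011010; 0b10010010 ⊕ 0b00011010 = 0b10001000.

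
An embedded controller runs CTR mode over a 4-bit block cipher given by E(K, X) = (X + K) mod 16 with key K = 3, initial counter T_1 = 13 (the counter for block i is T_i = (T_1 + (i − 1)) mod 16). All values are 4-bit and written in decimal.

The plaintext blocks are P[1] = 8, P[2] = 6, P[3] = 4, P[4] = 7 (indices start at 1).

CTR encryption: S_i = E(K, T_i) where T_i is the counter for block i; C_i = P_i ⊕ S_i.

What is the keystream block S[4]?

3

C[1]: T = 13, S = E(K, T) = 0; 8 ⊕ 0 = 8.
C[2]: T = 14, S = E(K, T) = 1; 6 ⊕ 1 = 7.
C[3]: T = 15, S = E(K, T) = 2; 4 ⊕ 2 = 6.
C[4]: T = 0, S = E(K, T) = 3; 7 ⊕ 3 = 4.
So S[4] = 3.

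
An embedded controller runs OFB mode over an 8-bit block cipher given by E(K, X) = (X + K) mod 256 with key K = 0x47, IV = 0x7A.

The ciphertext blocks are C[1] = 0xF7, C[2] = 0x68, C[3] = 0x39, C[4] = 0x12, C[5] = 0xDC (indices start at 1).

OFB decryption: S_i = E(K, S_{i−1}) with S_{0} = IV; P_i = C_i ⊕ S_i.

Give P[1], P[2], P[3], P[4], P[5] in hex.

P[1]: S = E(K, 0x7A) = 0xC1; 0xF7 ⊕ 0xC1 = 0x36.
P[2]: S = E(K, 0xC1) = 0x08; 0x68 ⊕ 0x08 = 0x60.
P[3]: S = E(K, 0x08) = 0x4F; 0x39 ⊕ 0x4F = 0x76.
P[4]: S = E(K, 0x4F) = 0x96; 0x12 ⊕ 0x96 = 0x84.
P[5]: S = E(K, 0x96) = 0xDD; 0xDC ⊕ 0xDD = 0x01.

P[1] = 0x36, P[2] = 0x60, P[3] = 0x76, P[4] = 0x84, P[5] = 0x01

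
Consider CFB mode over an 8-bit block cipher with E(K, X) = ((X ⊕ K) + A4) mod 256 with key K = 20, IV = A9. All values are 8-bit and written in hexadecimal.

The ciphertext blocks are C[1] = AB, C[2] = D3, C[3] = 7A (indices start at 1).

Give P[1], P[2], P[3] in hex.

CFB decryption: P_i = C_i ⊕ E(K, C_{i−1}), with C_{0} = IV.
P[1]: E(K, A9) = 2D; AB ⊕ 2D = 86.
P[2]: E(K, AB) = 2F; D3 ⊕ 2F = FC.
P[3]: E(K, D3) = 97; 7A ⊕ 97 = ED.

P[1] = 86, P[2] = FC, P[3] = ED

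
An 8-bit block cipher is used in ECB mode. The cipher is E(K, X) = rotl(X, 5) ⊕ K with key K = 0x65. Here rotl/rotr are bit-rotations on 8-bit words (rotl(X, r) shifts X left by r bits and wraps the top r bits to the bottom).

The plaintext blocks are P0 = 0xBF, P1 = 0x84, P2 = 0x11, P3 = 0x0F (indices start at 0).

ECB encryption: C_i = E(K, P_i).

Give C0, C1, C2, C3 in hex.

C0: E(K, 0xBF) = 0x92.
C1: E(K, 0x84) = 0xF5.
C2: E(K, 0x11) = 0x47.
C3: E(K, 0x0F) = 0x84.

C0 = 0x92, C1 = 0xF5, C2 = 0x47, C3 = 0x84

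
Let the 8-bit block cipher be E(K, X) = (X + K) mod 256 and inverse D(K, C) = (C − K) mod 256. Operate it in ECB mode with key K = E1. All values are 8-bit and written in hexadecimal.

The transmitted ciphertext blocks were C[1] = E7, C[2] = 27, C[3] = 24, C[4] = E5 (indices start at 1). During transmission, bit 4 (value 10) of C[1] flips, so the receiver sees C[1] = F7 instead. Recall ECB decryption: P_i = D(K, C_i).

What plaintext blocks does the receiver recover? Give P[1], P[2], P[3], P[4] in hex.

Only C[1] changed, to F7. In ECB, a change in C_i affects only P_i. Decrypting the received ciphertext:
P[1]: D(K, F7) = 16.
P[2]: D(K, 27) = 46.
P[3]: D(K, 24) = 43.
P[4]: D(K, E5) = 04.
Blocks that differ from the original plaintext: P[1].

P[1] = 16, P[2] = 46, P[3] = 43, P[4] = 04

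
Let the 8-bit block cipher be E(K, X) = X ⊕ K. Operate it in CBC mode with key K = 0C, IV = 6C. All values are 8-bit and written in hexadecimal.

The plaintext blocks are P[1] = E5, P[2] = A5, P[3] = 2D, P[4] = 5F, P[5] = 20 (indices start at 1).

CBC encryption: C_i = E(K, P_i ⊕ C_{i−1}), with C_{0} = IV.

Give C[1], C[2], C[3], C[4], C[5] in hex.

C[1] = 85, C[2] = 2C, C[3] = 0D, C[4] = 5E, C[5] = 72

C[1]: P[1] ⊕ 6C = 89; E(K, 89) = 85.
C[2]: P[2] ⊕ 85 = 20; E(K, 20) = 2C.
C[3]: P[3] ⊕ 2C = 01; E(K, 01) = 0D.
C[4]: P[4] ⊕ 0D = 52; E(K, 52) = 5E.
C[5]: P[5] ⊕ 5E = 7E; E(K, 7E) = 72.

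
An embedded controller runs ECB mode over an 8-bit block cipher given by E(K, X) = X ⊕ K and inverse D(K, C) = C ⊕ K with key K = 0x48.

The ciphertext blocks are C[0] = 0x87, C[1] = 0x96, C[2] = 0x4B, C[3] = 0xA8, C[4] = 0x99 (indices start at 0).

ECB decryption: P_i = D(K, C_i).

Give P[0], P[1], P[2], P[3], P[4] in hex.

P[0] = 0xCF, P[1] = 0xDE, P[2] = 0x03, P[3] = 0xE0, P[4] = 0xD1

P[0]: D(K, 0x87) = 0xCF.
P[1]: D(K, 0x96) = 0xDE.
P[2]: D(K, 0x4B) = 0x03.
P[3]: D(K, 0xA8) = 0xE0.
P[4]: D(K, 0x99) = 0xD1.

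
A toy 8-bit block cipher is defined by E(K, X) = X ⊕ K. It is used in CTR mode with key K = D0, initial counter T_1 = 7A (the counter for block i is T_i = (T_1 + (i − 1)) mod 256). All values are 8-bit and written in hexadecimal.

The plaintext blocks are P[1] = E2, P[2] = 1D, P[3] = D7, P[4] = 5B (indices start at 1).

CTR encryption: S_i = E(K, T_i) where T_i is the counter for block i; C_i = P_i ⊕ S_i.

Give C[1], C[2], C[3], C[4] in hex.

C[1] = 48, C[2] = B6, C[3] = 7B, C[4] = F6

C[1]: T = 7A, S = E(K, T) = AA; E2 ⊕ AA = 48.
C[2]: T = 7B, S = E(K, T) = AB; 1D ⊕ AB = B6.
C[3]: T = 7C, S = E(K, T) = AC; D7 ⊕ AC = 7B.
C[4]: T = 7D, S = E(K, T) = AD; 5B ⊕ AD = F6.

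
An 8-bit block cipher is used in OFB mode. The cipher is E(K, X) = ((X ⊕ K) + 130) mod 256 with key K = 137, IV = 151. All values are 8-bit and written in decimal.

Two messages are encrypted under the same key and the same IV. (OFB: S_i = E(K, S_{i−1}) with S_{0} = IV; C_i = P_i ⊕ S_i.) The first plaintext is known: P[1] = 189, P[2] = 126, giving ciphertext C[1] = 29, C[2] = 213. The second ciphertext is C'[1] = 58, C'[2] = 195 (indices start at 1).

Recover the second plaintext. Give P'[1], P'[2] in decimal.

P'[1] = 154, P'[2] = 104

In OFB with a reused IV, both messages share the same keystream S_i, so C_i ⊕ C'_i = P_i ⊕ P'_i and thus P'_i = P_i ⊕ C_i ⊕ C'_i.
P'[1]: 189 ⊕ 29 ⊕ 58 = 154.
P'[2]: 126 ⊕ 213 ⊕ 195 = 104.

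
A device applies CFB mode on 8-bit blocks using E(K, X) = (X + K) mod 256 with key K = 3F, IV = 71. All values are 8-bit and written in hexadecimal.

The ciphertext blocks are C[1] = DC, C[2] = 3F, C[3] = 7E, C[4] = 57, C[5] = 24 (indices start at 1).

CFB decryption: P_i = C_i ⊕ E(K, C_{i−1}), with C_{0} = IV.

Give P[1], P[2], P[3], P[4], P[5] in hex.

P[1]: E(K, 71) = B0; DC ⊕ B0 = 6C.
P[2]: E(K, DC) = 1B; 3F ⊕ 1B = 24.
P[3]: E(K, 3F) = 7E; 7E ⊕ 7E = 00.
P[4]: E(K, 7E) = BD; 57 ⊕ BD = EA.
P[5]: E(K, 57) = 96; 24 ⊕ 96 = B2.

P[1] = 6C, P[2] = 24, P[3] = 00, P[4] = EA, P[5] = B2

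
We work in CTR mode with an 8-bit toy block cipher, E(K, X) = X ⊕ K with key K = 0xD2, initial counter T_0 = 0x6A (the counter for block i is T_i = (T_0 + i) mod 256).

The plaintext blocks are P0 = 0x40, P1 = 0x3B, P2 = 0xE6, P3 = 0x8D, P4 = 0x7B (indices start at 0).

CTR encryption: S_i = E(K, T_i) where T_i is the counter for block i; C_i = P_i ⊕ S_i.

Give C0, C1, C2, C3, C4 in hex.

C0 = 0xF8, C1 = 0x82, C2 = 0x58, C3 = 0x32, C4 = 0xC7

C0: T = 0x6A, S = E(K, T) = 0xB8; 0x40 ⊕ 0xB8 = 0xF8.
C1: T = 0x6B, S = E(K, T) = 0xB9; 0x3B ⊕ 0xB9 = 0x82.
C2: T = 0x6C, S = E(K, T) = 0xBE; 0xE6 ⊕ 0xBE = 0x58.
C3: T = 0x6D, S = E(K, T) = 0xBF; 0x8D ⊕ 0xBF = 0x32.
C4: T = 0x6E, S = E(K, T) = 0xBC; 0x7B ⊕ 0xBC = 0xC7.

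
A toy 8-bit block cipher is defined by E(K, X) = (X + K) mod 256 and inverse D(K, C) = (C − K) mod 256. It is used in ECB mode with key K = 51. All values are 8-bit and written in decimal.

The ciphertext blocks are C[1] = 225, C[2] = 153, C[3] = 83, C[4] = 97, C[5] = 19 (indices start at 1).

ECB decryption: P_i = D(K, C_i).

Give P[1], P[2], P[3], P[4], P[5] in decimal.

P[1]: D(K, 225) = 174.
P[2]: D(K, 153) = 102.
P[3]: D(K, 83) = 32.
P[4]: D(K, 97) = 46.
P[5]: D(K, 19) = 224.

P[1] = 174, P[2] = 102, P[3] = 32, P[4] = 46, P[5] = 224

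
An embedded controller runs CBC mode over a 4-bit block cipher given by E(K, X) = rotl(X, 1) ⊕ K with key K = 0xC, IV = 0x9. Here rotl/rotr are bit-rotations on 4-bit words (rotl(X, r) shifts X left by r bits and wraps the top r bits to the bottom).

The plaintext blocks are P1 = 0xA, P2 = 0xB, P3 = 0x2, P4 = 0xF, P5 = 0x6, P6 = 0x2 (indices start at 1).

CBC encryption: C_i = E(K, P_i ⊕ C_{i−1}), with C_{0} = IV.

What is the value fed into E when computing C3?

0xC

C1: P1 ⊕ 0x9 = 0x3; E(K, 0x3) = 0xA.
C2: P2 ⊕ 0xA = 0x1; E(K, 0x1) = 0xE.
C3: P3 ⊕ 0xE = 0xC; E(K, 0xC) = 0x5.
So the input to E for block 3 is 0xC.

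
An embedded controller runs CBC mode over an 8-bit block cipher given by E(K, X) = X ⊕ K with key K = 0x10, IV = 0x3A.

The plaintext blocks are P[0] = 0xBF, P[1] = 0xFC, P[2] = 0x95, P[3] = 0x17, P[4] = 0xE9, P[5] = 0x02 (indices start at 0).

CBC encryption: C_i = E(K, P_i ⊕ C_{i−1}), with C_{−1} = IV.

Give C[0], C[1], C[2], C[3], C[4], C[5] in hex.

C[0] = 0x95, C[1] = 0x79, C[2] = 0xFC, C[3] = 0xFB, C[4] = 0x02, C[5] = 0x10

C[0]: P[0] ⊕ 0x3A = 0x85; E(K, 0x85) = 0x95.
C[1]: P[1] ⊕ 0x95 = 0x69; E(K, 0x69) = 0x79.
C[2]: P[2] ⊕ 0x79 = 0xEC; E(K, 0xEC) = 0xFC.
C[3]: P[3] ⊕ 0xFC = 0xEB; E(K, 0xEB) = 0xFB.
C[4]: P[4] ⊕ 0xFB = 0x12; E(K, 0x12) = 0x02.
C[5]: P[5] ⊕ 0x02 = 0x00; E(K, 0x00) = 0x10.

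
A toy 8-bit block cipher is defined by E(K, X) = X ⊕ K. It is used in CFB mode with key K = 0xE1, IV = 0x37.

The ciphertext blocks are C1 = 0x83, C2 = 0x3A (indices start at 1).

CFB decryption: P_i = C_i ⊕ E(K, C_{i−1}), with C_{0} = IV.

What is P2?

P2: E(K, 0x83) = 0x62; 0x3A ⊕ 0x62 = 0x58.

P2 = 0x58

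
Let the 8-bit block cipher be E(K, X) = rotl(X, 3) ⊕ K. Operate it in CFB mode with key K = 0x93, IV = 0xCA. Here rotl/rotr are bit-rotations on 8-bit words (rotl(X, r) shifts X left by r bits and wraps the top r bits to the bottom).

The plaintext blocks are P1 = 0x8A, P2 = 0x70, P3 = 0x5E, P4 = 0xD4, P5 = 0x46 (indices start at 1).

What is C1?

CFB encryption: C_i = P_i ⊕ E(K, C_{i−1}), with C_{0} = IV.
C1: E(K, 0xCA) = 0xC5; 0x8A ⊕ 0xC5 = 0x4F.

C1 = 0x4F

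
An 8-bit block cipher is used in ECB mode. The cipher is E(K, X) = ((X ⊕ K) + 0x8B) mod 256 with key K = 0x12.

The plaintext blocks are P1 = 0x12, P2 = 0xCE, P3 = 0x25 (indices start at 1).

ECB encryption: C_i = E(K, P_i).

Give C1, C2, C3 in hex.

C1 = 0x8B, C2 = 0x67, C3 = 0xC2

C1: E(K, 0x12) = 0x8B.
C2: E(K, 0xCE) = 0x67.
C3: E(K, 0x25) = 0xC2.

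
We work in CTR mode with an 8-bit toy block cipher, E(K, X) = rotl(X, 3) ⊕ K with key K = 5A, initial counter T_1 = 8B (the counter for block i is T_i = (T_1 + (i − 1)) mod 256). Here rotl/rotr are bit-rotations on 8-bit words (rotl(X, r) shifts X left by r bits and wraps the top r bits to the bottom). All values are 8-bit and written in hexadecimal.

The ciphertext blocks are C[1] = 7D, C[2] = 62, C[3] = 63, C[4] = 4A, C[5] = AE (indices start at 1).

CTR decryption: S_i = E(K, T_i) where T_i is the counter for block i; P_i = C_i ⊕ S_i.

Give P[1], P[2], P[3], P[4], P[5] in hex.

P[1]: T = 8B, S = E(K, T) = 06; 7D ⊕ 06 = 7B.
P[2]: T = 8C, S = E(K, T) = 3E; 62 ⊕ 3E = 5C.
P[3]: T = 8D, S = E(K, T) = 36; 63 ⊕ 36 = 55.
P[4]: T = 8E, S = E(K, T) = 2E; 4A ⊕ 2E = 64.
P[5]: T = 8F, S = E(K, T) = 26; AE ⊕ 26 = 88.

P[1] = 7B, P[2] = 5C, P[3] = 55, P[4] = 64, P[5] = 88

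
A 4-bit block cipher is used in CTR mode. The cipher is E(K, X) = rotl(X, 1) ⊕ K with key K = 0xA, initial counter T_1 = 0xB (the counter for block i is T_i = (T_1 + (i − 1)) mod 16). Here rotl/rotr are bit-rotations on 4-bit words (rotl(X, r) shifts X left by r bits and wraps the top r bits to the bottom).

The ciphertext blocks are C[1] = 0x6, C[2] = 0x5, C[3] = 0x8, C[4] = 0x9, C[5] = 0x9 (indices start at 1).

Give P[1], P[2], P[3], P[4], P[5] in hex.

P[1] = 0xB, P[2] = 0x6, P[3] = 0x9, P[4] = 0xE, P[5] = 0xC

CTR decryption: S_i = E(K, T_i) where T_i is the counter for block i; P_i = C_i ⊕ S_i.
P[1]: T = 0xB, S = E(K, T) = 0xD; 0x6 ⊕ 0xD = 0xB.
P[2]: T = 0xC, S = E(K, T) = 0x3; 0x5 ⊕ 0x3 = 0x6.
P[3]: T = 0xD, S = E(K, T) = 0x1; 0x8 ⊕ 0x1 = 0x9.
P[4]: T = 0xE, S = E(K, T) = 0x7; 0x9 ⊕ 0x7 = 0xE.
P[5]: T = 0xF, S = E(K, T) = 0x5; 0x9 ⊕ 0x5 = 0xC.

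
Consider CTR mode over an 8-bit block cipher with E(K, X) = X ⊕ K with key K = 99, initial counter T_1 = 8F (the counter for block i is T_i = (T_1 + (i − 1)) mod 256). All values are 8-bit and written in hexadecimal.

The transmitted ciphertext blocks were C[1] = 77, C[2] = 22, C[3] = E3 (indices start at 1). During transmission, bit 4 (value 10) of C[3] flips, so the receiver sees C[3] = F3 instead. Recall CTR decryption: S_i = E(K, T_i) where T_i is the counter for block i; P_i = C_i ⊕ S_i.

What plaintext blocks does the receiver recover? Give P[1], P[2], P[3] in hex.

Only C[3] changed, to F3. In CTR, a change in C_i flips the same bit in P_i only; the keystream is unaffected. Decrypting the received ciphertext:
P[1]: T = 8F, S = E(K, T) = 16; 77 ⊕ 16 = 61.
P[2]: T = 90, S = E(K, T) = 09; 22 ⊕ 09 = 2B.
P[3]: T = 91, S = E(K, T) = 08; F3 ⊕ 08 = FB.
Blocks that differ from the original plaintext: P[3].

P[1] = 61, P[2] = 2B, P[3] = FB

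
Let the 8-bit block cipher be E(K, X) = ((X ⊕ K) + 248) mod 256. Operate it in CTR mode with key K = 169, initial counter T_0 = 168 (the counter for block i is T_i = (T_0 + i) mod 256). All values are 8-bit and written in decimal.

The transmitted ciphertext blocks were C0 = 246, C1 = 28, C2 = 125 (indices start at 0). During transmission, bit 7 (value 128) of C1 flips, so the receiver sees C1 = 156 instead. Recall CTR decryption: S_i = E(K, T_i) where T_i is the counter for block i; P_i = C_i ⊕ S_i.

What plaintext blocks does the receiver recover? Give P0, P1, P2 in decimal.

Only C1 changed, to 156. In CTR, a change in C_i flips the same bit in P_i only; the keystream is unaffected. Decrypting the received ciphertext:
P0: T = 168, S = E(K, T) = 249; 246 ⊕ 249 = 15.
P1: T = 169, S = E(K, T) = 248; 156 ⊕ 248 = 100.
P2: T = 170, S = E(K, T) = 251; 125 ⊕ 251 = 134.
Blocks that differ from the original plaintext: P1.

P0 = 15, P1 = 100, P2 = 134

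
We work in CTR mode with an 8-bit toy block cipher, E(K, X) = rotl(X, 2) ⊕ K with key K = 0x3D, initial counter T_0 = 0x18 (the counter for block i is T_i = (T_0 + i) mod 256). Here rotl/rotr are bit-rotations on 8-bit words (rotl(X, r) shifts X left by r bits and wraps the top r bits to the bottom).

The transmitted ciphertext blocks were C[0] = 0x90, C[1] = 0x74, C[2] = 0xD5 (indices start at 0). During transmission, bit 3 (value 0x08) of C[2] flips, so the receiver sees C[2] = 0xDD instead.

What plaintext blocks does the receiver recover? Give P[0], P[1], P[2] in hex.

CTR decryption: S_i = E(K, T_i) where T_i is the counter for block i; P_i = C_i ⊕ S_i.
Only C[2] changed, to 0xDD. In CTR, a change in C_i flips the same bit in P_i only; the keystream is unaffected. Decrypting the received ciphertext:
P[0]: T = 0x18, S = E(K, T) = 0x5D; 0x90 ⊕ 0x5D = 0xCD.
P[1]: T = 0x19, S = E(K, T) = 0x59; 0x74 ⊕ 0x59 = 0x2D.
P[2]: T = 0x1A, S = E(K, T) = 0x55; 0xDD ⊕ 0x55 = 0x88.
Blocks that differ from the original plaintext: P[2].

P[0] = 0xCD, P[1] = 0x2D, P[2] = 0x88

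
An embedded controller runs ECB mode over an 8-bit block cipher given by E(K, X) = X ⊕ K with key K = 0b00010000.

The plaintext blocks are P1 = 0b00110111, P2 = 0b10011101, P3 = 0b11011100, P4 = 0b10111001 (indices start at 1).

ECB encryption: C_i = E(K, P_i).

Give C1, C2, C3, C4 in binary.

C1: E(K, 0b00110111) = 0b00100111.
C2: E(K, 0b10011101) = 0b10001101.
C3: E(K, 0b11011100) = 0b11001100.
C4: E(K, 0b10111001) = 0b10101001.

C1 = 0b00100111, C2 = 0b10001101, C3 = 0b11001100, C4 = 0b10101001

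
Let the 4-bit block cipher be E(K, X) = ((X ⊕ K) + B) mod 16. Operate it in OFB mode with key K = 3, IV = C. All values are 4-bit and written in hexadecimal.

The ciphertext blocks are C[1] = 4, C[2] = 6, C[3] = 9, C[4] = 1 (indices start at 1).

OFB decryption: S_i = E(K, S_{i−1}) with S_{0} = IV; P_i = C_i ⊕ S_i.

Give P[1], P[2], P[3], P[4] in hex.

P[1]: S = E(K, C) = A; 4 ⊕ A = E.
P[2]: S = E(K, A) = 4; 6 ⊕ 4 = 2.
P[3]: S = E(K, 4) = 2; 9 ⊕ 2 = B.
P[4]: S = E(K, 2) = C; 1 ⊕ C = D.

P[1] = E, P[2] = 2, P[3] = B, P[4] = D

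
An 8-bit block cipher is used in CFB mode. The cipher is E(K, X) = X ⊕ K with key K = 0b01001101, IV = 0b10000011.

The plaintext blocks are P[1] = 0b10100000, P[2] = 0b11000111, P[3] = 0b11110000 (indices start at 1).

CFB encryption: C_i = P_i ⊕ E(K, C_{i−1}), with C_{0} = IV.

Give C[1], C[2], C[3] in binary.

C[1] = 0b01101110, C[2] = 0b11100100, C[3] = 0b01011001

C[1]: E(K, 0b10000011) = 0b11001110; 0b10100000 ⊕ 0b11001110 = 0b01101110.
C[2]: E(K, 0b01101110) = 0b00100011; 0b11000111 ⊕ 0b00100011 = 0b11100100.
C[3]: E(K, 0b11100100) = 0b10101001; 0b11110000 ⊕ 0b10101001 = 0b01011001.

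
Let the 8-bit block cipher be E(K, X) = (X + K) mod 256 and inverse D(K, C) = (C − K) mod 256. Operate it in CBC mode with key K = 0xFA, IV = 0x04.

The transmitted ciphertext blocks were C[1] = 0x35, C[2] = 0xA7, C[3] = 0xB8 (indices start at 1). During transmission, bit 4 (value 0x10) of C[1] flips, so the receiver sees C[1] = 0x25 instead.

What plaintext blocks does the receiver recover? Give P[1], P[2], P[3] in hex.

CBC decryption: P_i = D(K, C_i) ⊕ C_{i−1}, with C_{0} = IV.
Only C[1] changed, to 0x25. In CBC, a change in C_i garbles P_i and flips the same bit in P_{i+1}. Decrypting the received ciphertext:
P[1]: D(K, 0x25) = 0x2B; 0x2B ⊕ 0x04 = 0x2F.
P[2]: D(K, 0xA7) = 0xAD; 0xAD ⊕ 0x25 = 0x88.
P[3]: D(K, 0xB8) = 0xBE; 0xBE ⊕ 0xA7 = 0x19.
Blocks that differ from the original plaintext: P[1], P[2].

P[1] = 0x2F, P[2] = 0x88, P[3] = 0x19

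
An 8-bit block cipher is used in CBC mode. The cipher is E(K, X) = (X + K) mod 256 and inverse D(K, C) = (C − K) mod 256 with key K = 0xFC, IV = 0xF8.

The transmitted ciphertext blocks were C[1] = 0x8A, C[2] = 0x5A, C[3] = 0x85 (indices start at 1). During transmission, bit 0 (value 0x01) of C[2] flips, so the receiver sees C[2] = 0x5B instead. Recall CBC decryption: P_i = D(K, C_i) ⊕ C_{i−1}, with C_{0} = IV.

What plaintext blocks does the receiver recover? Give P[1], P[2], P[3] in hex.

Only C[2] changed, to 0x5B. In CBC, a change in C_i garbles P_i and flips the same bit in P_{i+1}. Decrypting the received ciphertext:
P[1]: D(K, 0x8A) = 0x8E; 0x8E ⊕ 0xF8 = 0x76.
P[2]: D(K, 0x5B) = 0x5F; 0x5F ⊕ 0x8A = 0xD5.
P[3]: D(K, 0x85) = 0x89; 0x89 ⊕ 0x5B = 0xD2.
Blocks that differ from the original plaintext: P[2], P[3].

P[1] = 0x76, P[2] = 0xD5, P[3] = 0xD2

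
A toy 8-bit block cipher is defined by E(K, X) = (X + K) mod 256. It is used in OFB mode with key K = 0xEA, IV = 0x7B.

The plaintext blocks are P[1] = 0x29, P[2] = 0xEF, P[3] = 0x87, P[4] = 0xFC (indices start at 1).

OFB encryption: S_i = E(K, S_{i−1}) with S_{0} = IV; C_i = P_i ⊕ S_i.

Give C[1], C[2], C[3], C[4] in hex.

C[1] = 0x4C, C[2] = 0xA0, C[3] = 0xBE, C[4] = 0xDF

C[1]: S = E(K, 0x7B) = 0x65; 0x29 ⊕ 0x65 = 0x4C.
C[2]: S = E(K, 0x65) = 0x4F; 0xEF ⊕ 0x4F = 0xA0.
C[3]: S = E(K, 0x4F) = 0x39; 0x87 ⊕ 0x39 = 0xBE.
C[4]: S = E(K, 0x39) = 0x23; 0xFC ⊕ 0x23 = 0xDF.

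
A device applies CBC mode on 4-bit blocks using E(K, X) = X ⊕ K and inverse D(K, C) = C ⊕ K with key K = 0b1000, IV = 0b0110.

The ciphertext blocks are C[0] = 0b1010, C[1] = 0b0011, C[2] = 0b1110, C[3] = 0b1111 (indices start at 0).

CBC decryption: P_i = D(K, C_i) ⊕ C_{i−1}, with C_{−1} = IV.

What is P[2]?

P[2]: D(K, 0b1110) = 0b0110; 0b0110 ⊕ 0b0011 = 0b0101.

P[2] = 0b0101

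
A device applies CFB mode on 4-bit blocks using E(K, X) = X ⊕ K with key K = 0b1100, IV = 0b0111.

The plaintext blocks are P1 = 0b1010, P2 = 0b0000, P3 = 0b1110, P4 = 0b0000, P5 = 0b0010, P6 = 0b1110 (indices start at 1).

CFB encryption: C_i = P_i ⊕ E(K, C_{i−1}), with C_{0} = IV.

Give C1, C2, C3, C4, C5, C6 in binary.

C1 = 0b0001, C2 = 0b1101, C3 = 0b1111, C4 = 0b0011, C5 = 0b1101, C6 = 0b1111

C1: E(K, 0b0111) = 0b1011; 0b1010 ⊕ 0b1011 = 0b0001.
C2: E(K, 0b0001) = 0b1101; 0b0000 ⊕ 0b1101 = 0b1101.
C3: E(K, 0b1101) = 0b0001; 0b1110 ⊕ 0b0001 = 0b1111.
C4: E(K, 0b1111) = 0b0011; 0b0000 ⊕ 0b0011 = 0b0011.
C5: E(K, 0b0011) = 0b1111; 0b0010 ⊕ 0b1111 = 0b1101.
C6: E(K, 0b1101) = 0b0001; 0b1110 ⊕ 0b0001 = 0b1111.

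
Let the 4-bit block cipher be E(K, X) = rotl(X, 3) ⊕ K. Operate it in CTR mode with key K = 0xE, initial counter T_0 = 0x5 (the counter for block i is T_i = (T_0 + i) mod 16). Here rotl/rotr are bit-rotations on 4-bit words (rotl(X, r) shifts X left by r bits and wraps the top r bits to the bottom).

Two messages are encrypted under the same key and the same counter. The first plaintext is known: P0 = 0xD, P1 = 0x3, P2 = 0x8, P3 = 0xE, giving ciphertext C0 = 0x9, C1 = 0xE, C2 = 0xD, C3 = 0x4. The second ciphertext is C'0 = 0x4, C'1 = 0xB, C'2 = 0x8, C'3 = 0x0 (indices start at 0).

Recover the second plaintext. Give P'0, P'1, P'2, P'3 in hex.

P'0 = 0x0, P'1 = 0x6, P'2 = 0xD, P'3 = 0xA

In CTR with a reused counter, both messages share the same keystream S_i, so C_i ⊕ C'_i = P_i ⊕ P'_i and thus P'_i = P_i ⊕ C_i ⊕ C'_i.
P'0: 0xD ⊕ 0x9 ⊕ 0x4 = 0x0.
P'1: 0x3 ⊕ 0xE ⊕ 0xB = 0x6.
P'2: 0x8 ⊕ 0xD ⊕ 0x8 = 0xD.
P'3: 0xE ⊕ 0x4 ⊕ 0x0 = 0xA.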